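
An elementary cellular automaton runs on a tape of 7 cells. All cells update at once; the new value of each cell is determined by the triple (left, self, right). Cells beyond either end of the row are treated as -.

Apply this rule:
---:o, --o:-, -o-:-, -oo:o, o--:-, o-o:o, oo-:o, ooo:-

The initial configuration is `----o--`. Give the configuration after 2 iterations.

ooo---o
o-o-o--

o-o-o--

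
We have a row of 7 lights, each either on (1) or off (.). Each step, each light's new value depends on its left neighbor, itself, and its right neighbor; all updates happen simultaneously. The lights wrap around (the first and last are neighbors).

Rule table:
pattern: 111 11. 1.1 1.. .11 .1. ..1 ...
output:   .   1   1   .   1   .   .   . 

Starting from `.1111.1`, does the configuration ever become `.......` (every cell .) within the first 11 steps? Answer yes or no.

yes

11..11.
11..111
.1..1..
.......
all cells are . at step 4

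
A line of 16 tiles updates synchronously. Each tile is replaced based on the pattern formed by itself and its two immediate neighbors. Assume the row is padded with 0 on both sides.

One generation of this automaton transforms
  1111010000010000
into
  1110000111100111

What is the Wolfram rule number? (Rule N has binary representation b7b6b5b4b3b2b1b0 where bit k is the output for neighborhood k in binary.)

position 1: 111 → 1  (bit 7 = 1)
position 3: 110 → 0  (bit 6 = 0)
position 4: 101 → 0  (bit 5 = 0)
position 6: 100 → 0  (bit 4 = 0)
position 0: 011 → 1  (bit 3 = 1)
position 5: 010 → 0  (bit 2 = 0)
position 10: 001 → 1  (bit 1 = 1)
position 7: 000 → 1  (bit 0 = 1)
bits b7..b0 = 10001011 = 139

139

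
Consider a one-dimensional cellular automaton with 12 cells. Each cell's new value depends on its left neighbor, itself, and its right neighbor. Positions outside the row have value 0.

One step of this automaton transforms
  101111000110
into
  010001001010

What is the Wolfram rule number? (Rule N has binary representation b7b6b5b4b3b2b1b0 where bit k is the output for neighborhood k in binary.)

position 3: 111 → 0  (bit 7 = 0)
position 5: 110 → 1  (bit 6 = 1)
position 1: 101 → 1  (bit 5 = 1)
position 6: 100 → 0  (bit 4 = 0)
position 2: 011 → 0  (bit 3 = 0)
position 0: 010 → 0  (bit 2 = 0)
position 8: 001 → 1  (bit 1 = 1)
position 7: 000 → 0  (bit 0 = 0)
bits b7..b0 = 01100010 = 98

98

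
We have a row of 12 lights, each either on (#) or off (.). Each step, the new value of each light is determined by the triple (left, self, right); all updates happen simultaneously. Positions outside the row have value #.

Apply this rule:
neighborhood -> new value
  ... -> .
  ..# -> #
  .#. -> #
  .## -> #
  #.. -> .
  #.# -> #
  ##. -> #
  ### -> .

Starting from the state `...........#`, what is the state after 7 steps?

....#######.

..........##
.........##.
........####
.......##...
......###..#
.....##.#.##
....#######.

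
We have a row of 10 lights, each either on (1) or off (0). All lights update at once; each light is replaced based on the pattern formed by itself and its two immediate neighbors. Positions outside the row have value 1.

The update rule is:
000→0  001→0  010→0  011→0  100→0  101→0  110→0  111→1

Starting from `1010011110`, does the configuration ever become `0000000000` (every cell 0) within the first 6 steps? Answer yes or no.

yes

0000001100
0000000000
all cells are 0 at step 2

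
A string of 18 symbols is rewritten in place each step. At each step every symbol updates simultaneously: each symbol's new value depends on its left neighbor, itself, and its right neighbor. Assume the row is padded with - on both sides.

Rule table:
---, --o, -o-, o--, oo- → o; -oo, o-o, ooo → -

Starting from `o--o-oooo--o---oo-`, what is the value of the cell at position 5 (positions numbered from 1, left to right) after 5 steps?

step 1: oooo----ooooooo-oo
step 2: ---ooooo------o--o
step 3: ooo----ooooooooooo
step 4: --ooooo----------o
step 5: oo----oooooooooooo
position 5 holds -

-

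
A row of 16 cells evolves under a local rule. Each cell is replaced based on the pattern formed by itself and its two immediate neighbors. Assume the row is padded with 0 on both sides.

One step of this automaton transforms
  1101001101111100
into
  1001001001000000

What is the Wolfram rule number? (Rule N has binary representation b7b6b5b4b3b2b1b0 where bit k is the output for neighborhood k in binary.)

position 10: 111 → 0  (bit 7 = 0)
position 1: 110 → 0  (bit 6 = 0)
position 2: 101 → 0  (bit 5 = 0)
position 4: 100 → 0  (bit 4 = 0)
position 0: 011 → 1  (bit 3 = 1)
position 3: 010 → 1  (bit 2 = 1)
position 5: 001 → 0  (bit 1 = 0)
position 15: 000 → 0  (bit 0 = 0)
bits b7..b0 = 00001100 = 12

12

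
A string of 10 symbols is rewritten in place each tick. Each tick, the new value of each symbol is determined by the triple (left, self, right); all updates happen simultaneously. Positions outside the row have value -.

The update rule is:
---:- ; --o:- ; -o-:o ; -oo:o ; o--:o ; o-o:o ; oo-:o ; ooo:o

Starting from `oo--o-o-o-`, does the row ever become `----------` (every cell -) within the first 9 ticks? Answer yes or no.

ooo-oooooo
oooooooooo
oooooooooo  (fixed point — unchanged through tick 9)
tick 9 is oooooooooo, still not uniform -

no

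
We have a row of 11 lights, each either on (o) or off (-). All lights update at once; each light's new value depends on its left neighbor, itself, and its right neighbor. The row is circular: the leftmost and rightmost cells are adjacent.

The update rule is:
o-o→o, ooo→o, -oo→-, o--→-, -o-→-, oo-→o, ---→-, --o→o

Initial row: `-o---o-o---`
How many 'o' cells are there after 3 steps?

3

o---o-o----
---o-o----o
--o-o----o-
count of o: 3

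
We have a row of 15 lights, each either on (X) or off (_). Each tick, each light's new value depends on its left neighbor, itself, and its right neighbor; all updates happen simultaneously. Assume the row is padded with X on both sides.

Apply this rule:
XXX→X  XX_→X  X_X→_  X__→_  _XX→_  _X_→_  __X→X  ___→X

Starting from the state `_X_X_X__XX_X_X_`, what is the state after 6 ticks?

_XXX_XX________

_______X_X_____
_XXXXXX____XXXX
__XXXXX_XXX_XXX
_X_XXXX__XX__XX
____XXX_X_X_X_X
_XXX_XX________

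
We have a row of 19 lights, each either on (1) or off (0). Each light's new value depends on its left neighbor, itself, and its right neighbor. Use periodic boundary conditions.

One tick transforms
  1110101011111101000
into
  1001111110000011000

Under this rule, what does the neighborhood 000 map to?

0

At position 17 the neighborhood is 000; the next row has 0 there.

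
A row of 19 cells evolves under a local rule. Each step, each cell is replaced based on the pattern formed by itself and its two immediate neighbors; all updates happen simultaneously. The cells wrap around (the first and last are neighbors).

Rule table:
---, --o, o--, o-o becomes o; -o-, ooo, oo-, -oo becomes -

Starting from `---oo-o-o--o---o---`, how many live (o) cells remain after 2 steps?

6

ooo--o-o-oo-ooo-ooo
---oo-o-o--o---o---
count of o: 6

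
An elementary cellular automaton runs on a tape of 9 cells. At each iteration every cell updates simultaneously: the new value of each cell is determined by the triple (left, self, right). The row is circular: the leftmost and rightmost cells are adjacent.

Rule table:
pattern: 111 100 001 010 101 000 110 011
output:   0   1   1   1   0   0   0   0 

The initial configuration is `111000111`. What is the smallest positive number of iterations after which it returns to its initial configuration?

4

000101000
001101100
010000010
111000111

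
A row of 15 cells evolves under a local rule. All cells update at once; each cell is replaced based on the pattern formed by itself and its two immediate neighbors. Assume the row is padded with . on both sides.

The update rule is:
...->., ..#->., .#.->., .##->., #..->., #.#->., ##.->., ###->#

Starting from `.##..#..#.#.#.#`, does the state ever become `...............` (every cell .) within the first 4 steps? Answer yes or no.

step 1: ...............
all cells are . at step 1

yes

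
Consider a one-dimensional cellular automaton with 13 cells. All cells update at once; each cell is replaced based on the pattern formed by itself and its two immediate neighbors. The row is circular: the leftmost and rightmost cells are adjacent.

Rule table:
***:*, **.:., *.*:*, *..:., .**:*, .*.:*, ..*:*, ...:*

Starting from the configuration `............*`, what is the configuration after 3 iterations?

***********.*

iteration 1: .************
iteration 2: ************.
iteration 3: ***********.*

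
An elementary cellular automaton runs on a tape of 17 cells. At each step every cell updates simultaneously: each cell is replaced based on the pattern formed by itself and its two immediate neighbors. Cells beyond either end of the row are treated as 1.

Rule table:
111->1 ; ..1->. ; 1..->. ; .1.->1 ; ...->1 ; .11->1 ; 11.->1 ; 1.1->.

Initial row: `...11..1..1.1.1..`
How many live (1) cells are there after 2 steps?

7

.1.11..1..1.1.1..
.1.11..1..1.1.1..
count of 1: 7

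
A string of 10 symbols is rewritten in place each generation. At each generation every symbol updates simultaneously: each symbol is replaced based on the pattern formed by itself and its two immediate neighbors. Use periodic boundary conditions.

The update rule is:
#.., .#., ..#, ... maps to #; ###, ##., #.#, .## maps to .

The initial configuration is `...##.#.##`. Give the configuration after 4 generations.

###...#...
...#######
###.......
...#######

...#######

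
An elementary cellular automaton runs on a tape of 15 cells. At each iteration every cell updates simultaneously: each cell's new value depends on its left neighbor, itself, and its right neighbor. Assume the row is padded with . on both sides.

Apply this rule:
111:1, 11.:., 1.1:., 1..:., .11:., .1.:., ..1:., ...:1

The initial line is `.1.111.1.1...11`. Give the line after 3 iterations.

....1......1...
111...1111...11
.1..1..11..1...

.1..1..11..1...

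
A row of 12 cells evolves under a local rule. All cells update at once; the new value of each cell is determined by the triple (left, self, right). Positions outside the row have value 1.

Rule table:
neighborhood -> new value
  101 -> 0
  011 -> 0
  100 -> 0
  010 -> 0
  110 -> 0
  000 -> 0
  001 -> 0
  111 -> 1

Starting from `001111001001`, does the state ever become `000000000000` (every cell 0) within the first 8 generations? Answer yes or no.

generation 1: 000110000000
generation 2: 000000000000
all cells are 0 at generation 2

yes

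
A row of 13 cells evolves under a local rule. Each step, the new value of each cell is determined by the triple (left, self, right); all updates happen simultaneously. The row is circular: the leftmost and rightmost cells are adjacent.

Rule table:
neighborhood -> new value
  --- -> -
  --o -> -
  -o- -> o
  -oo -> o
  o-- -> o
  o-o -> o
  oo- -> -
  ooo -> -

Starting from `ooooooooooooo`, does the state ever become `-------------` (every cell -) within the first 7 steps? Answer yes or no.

-------------
all cells are - at step 1

yes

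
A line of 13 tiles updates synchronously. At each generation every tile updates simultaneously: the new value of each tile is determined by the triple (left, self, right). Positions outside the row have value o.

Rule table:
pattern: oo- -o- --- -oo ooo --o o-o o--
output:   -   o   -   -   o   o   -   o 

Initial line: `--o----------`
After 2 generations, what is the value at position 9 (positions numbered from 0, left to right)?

-

oooo--------o
ooo-o------o-
position 9 holds -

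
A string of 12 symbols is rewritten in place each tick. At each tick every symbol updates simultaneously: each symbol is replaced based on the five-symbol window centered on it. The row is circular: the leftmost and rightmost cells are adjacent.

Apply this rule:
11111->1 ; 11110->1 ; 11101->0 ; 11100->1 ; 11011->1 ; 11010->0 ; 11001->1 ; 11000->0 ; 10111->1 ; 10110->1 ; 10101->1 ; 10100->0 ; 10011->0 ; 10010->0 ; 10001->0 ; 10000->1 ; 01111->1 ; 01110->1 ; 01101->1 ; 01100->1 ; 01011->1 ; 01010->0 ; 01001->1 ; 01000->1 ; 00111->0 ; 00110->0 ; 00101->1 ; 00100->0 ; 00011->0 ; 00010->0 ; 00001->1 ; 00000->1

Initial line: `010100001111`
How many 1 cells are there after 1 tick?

6

010011100110
count of 1: 6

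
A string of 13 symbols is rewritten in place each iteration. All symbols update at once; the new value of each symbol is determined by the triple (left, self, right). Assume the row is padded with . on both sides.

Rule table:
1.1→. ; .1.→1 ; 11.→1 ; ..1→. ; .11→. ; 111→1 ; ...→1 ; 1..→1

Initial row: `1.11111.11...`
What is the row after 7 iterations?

.11..11..11.1

iteration 1: 1..1111..1111
iteration 2: 11..1111..111
iteration 3: .11..1111..11
iteration 4: ..11..1111..1
iteration 5: 1..11..1111.1
iteration 6: 11..11..111.1
iteration 7: .11..11..11.1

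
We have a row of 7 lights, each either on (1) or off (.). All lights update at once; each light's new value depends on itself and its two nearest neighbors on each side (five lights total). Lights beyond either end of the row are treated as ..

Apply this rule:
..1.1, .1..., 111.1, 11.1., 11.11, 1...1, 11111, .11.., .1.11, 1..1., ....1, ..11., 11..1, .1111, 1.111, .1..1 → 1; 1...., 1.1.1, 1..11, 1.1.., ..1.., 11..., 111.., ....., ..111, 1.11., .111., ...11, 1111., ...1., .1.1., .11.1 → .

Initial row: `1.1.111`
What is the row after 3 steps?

.11.1..

1..11..
.1.11..
.11.1..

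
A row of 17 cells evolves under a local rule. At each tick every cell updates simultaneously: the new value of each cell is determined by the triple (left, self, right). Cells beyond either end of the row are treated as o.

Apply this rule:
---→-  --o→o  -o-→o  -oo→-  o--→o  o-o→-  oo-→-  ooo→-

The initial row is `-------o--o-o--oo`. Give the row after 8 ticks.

----------o--o---

o-----ooooo-ooo--
-o---o---------oo
-oo-ooo-------o--
-------o-----oooo
o-----ooo---o----
-o---o---o-ooo--o
-oo-ooo-oo----oo-
----------o--o---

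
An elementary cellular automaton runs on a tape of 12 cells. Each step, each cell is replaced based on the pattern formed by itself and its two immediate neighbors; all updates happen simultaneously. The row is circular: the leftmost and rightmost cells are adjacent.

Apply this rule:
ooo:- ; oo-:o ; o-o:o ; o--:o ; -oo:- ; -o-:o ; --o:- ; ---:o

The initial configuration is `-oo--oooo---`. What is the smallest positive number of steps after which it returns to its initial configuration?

--oo----oooo
o--oooo----o
oo----oooo--
-oooo----oo-
----oooo--oo
ooo----oo--o
--oooo--oo--
o----oo--ooo
oooo--oo----
---oo--oooo-
oo--oo----oo
-oo--oooo---

12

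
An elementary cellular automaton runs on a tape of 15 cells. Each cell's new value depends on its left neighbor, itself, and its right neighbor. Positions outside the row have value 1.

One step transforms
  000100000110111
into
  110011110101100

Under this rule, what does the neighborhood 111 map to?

At position 13 the neighborhood is 111; the next row has 0 there.

0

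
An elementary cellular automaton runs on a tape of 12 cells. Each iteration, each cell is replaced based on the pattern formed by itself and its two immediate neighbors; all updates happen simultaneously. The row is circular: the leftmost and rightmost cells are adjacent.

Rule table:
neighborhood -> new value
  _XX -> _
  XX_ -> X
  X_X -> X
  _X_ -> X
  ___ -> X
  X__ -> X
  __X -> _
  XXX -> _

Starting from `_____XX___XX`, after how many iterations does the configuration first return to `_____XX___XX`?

iteration 1: XXXX__XXX__X
iteration 2: ___XX___XX__
iteration 3: XX__XXX__XXX
iteration 4: _XX___XX____
iteration 5: __XXX__XXXXX
iteration 6: X___XX_____X
iteration 7: XXX__XXXXX__
iteration 8: __XX_____XX_
iteration 9: X__XXXXX__XX
iteration 10: XX_____XX___
iteration 11: _XXXXX__XXX_
iteration 12: _____XX___XX

12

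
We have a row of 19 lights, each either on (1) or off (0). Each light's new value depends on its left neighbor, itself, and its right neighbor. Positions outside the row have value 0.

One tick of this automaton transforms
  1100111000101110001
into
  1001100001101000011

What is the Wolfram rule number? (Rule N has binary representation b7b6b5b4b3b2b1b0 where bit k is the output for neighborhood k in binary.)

14

position 5: 111 → 0  (bit 7 = 0)
position 1: 110 → 0  (bit 6 = 0)
position 11: 101 → 0  (bit 5 = 0)
position 2: 100 → 0  (bit 4 = 0)
position 0: 011 → 1  (bit 3 = 1)
position 10: 010 → 1  (bit 2 = 1)
position 3: 001 → 1  (bit 1 = 1)
position 8: 000 → 0  (bit 0 = 0)
bits b7..b0 = 00001110 = 14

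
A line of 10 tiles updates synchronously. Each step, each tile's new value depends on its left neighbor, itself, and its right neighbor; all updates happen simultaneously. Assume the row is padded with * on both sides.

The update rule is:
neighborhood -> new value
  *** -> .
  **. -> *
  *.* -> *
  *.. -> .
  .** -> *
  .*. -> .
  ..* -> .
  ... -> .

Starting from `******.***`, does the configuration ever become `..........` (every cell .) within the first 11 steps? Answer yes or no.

.....***..
.....*.*..
......*...
..........
all cells are . at step 4

yes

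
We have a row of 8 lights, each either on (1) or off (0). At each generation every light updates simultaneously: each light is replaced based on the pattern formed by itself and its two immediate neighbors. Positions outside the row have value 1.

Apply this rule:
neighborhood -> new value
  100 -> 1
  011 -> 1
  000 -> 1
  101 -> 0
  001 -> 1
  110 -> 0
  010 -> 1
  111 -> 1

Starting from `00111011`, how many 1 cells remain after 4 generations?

7

generation 1: 11110011
generation 2: 11101111
generation 3: 11001111
generation 4: 10111111
count of 1: 7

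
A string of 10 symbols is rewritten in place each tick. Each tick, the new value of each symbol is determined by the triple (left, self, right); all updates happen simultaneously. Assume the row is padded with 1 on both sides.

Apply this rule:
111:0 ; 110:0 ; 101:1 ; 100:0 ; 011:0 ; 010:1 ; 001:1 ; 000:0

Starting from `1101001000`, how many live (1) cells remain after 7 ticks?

0011011001
0100100010
1101100111
0010001000
0110011001
1000100010
0001100111
count of 1: 5

5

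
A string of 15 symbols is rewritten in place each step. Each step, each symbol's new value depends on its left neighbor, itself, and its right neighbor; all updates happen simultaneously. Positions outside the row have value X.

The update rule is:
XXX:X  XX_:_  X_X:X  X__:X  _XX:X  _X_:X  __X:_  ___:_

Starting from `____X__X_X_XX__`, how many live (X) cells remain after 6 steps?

X___XX_XXXXX_X_
_X__X_XXXXX_XXX
XXX_XXXXXX_XXXX
XX_XXXXXX_XXXXX
X_XXXXXX_XXXXXX
_XXXXXX_XXXXXXX
count of X: 13

13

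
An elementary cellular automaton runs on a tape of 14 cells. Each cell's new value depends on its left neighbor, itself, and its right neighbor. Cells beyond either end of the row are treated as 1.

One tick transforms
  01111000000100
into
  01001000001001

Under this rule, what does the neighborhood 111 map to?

0

At position 2 the neighborhood is 111; the next row has 0 there.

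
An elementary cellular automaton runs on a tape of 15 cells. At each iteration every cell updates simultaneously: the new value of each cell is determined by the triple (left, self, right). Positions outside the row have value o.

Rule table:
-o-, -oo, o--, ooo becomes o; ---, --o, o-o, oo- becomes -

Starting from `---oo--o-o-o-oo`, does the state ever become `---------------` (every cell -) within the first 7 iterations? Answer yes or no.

o--o-o-o-o-o-oo
-o-o-o-o-o-o-oo
-o-o-o-o-o-o-oo  (fixed point — unchanged through iteration 7)
iteration 7 is -o-o-o-o-o-o-oo, still not uniform -

no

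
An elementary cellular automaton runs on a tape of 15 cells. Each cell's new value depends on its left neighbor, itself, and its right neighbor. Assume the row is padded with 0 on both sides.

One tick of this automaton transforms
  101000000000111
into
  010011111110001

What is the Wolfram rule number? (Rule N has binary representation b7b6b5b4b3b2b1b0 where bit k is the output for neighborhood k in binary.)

97

position 13: 111 → 0  (bit 7 = 0)
position 14: 110 → 1  (bit 6 = 1)
position 1: 101 → 1  (bit 5 = 1)
position 3: 100 → 0  (bit 4 = 0)
position 12: 011 → 0  (bit 3 = 0)
position 0: 010 → 0  (bit 2 = 0)
position 11: 001 → 0  (bit 1 = 0)
position 4: 000 → 1  (bit 0 = 1)
bits b7..b0 = 01100001 = 97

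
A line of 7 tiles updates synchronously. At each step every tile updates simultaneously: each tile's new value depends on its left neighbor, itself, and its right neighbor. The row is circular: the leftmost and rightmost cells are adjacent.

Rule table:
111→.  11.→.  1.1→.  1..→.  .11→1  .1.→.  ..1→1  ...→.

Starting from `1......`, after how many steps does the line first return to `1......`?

step 1: ......1
step 2: .....1.
step 3: ....1..
step 4: ...1...
step 5: ..1....
step 6: .1.....
step 7: 1......

7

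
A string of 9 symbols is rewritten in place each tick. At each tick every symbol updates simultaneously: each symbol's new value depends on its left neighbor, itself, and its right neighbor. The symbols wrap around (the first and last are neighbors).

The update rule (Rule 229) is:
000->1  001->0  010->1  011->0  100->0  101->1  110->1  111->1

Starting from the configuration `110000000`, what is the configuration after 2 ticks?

tick 1: 010111110
tick 2: 011011110

011011110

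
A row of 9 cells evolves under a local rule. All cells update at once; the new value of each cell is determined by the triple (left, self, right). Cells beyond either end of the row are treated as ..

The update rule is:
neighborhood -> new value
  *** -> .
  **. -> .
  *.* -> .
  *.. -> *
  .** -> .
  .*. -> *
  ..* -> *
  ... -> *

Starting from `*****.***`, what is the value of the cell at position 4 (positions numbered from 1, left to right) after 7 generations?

.........
*********
.........  (repeats generation 1; period 2)
generation 7: .........
position 4 holds .

.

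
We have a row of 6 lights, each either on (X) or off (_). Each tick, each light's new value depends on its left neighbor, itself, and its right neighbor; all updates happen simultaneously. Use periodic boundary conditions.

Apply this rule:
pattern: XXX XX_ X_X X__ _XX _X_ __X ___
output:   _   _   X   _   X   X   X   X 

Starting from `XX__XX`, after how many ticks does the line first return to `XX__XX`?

___XX_
XXXX__
X____X
__XXXX
_XX___
XX__XX

6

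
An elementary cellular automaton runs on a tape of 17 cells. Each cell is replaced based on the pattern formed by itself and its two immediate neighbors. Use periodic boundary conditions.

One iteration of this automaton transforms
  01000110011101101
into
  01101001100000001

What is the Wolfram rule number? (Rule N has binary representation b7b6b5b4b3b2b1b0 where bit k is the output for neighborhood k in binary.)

position 10: 111 → 0  (bit 7 = 0)
position 6: 110 → 0  (bit 6 = 0)
position 0: 101 → 0  (bit 5 = 0)
position 2: 100 → 1  (bit 4 = 1)
position 5: 011 → 0  (bit 3 = 0)
position 1: 010 → 1  (bit 2 = 1)
position 4: 001 → 1  (bit 1 = 1)
position 3: 000 → 0  (bit 0 = 0)
bits b7..b0 = 00010110 = 22

22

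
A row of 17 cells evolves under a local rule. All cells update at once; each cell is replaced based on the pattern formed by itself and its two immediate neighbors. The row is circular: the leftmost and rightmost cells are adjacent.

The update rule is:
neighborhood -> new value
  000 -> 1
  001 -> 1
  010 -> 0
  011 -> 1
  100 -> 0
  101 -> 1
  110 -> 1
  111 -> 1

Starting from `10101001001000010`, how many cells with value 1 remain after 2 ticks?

01010010010011101
10100100100111110
count of 1: 9

9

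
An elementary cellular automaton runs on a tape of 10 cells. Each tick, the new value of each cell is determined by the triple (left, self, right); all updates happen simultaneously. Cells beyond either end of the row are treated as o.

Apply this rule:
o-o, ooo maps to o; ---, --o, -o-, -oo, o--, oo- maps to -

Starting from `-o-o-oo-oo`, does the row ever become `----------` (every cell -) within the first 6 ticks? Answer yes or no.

tick 1: o-o-o--o-o
tick 2: -o-o----o-
tick 3: o-o------o
tick 4: -o--------
tick 5: o---------
tick 6: ----------
all cells are - at tick 6

yes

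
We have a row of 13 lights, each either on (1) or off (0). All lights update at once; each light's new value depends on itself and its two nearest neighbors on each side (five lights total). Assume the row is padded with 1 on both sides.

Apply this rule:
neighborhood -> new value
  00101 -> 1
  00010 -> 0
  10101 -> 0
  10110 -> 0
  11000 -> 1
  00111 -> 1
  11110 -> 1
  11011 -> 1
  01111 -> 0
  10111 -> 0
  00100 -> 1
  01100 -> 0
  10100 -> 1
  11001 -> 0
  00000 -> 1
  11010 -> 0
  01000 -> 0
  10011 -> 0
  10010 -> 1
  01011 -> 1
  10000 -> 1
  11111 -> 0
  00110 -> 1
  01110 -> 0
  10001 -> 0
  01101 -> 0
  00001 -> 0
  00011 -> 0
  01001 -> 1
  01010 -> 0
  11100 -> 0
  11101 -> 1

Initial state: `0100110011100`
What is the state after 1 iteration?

0110100010000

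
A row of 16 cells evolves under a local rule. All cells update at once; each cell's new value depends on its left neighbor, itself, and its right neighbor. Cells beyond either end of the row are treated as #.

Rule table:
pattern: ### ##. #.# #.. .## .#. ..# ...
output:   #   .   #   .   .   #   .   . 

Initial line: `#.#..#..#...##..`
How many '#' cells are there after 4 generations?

2

generation 1: .##..#..#.......
generation 2: #....#..#.......
generation 3: .....#..#.......
generation 4: .....#..#.......
count of #: 2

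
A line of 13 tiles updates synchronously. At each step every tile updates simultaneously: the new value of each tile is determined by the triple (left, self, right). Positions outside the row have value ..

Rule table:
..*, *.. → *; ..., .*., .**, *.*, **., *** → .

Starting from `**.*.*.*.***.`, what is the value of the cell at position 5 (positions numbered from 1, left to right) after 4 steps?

............*
...........*.
..........*.*
.........*...
position 5 holds .

.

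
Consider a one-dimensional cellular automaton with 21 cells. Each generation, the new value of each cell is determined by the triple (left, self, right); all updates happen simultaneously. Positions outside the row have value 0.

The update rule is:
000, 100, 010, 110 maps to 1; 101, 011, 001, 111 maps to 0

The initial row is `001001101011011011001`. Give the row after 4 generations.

101100101001001001101
100110101101101100101
110010100100100110101
011010110110110010101

011010110110110010101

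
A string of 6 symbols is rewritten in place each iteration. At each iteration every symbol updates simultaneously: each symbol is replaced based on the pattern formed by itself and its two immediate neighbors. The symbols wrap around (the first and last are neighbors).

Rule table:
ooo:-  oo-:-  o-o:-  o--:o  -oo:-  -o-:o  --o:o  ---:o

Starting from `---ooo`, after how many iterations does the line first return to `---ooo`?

2

ooo---
---ooo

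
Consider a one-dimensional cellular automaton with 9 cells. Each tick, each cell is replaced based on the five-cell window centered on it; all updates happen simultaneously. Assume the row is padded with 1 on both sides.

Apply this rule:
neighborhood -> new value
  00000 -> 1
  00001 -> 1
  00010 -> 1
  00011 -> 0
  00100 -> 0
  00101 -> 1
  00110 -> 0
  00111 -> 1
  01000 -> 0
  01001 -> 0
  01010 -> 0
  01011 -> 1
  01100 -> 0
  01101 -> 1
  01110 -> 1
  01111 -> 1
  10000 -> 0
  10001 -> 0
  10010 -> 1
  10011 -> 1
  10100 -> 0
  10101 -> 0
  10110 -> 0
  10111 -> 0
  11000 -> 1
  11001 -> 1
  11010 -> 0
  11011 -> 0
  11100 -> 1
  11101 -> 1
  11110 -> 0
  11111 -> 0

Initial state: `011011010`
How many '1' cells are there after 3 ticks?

6

001001001
110010011
011100111
count of 1: 6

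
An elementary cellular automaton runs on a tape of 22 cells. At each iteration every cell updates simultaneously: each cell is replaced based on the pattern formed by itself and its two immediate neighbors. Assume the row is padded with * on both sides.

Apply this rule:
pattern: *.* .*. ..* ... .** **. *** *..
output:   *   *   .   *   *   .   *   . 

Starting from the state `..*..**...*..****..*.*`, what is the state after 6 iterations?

..*..*..*.*..***...***
..*..*..***..**..*.***
..*..*..**...*...*****
..*..*..*..*.*.*.*****
..*..*..*..***********
..*..*..*..***********

..*..*..*..***********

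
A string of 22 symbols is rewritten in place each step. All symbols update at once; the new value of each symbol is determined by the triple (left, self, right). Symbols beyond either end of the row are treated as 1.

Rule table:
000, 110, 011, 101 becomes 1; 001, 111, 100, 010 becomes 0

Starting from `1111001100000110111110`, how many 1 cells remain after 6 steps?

step 1: 0001001101110111100011
step 2: 0100001111011100101010
step 3: 1001101001110100010101
step 4: 1001110001011001001011
step 5: 1001010100111000000110
step 6: 1000101000101011110111
count of 1: 12

12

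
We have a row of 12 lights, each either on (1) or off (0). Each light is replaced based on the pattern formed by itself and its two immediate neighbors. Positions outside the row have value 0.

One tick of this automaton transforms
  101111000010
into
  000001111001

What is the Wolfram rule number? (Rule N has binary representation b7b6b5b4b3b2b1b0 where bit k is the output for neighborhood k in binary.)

81

position 3: 111 → 0  (bit 7 = 0)
position 5: 110 → 1  (bit 6 = 1)
position 1: 101 → 0  (bit 5 = 0)
position 6: 100 → 1  (bit 4 = 1)
position 2: 011 → 0  (bit 3 = 0)
position 0: 010 → 0  (bit 2 = 0)
position 9: 001 → 0  (bit 1 = 0)
position 7: 000 → 1  (bit 0 = 1)
bits b7..b0 = 01010001 = 81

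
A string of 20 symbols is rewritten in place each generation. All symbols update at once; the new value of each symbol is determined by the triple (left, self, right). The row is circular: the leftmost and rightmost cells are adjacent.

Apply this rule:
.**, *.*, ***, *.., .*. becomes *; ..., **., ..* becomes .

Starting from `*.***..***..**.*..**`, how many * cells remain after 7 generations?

generation 1: .***.*.**.*.*.***.**
generation 2: ***.****.*******.**.
generation 3: **.****.*******.**.*
generation 4: *.****.*******.**.**
generation 5: .****.*******.**.***
generation 6: ****.*******.**.***.
generation 7: ***.*******.**.***.*
count of *: 16

16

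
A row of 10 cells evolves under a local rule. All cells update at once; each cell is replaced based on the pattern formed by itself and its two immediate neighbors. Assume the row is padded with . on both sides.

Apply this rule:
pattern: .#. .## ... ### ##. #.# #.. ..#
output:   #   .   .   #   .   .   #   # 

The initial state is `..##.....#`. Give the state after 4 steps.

.#..#...##
######.#..
.####..##.
#.##.##..#

#.##.##..#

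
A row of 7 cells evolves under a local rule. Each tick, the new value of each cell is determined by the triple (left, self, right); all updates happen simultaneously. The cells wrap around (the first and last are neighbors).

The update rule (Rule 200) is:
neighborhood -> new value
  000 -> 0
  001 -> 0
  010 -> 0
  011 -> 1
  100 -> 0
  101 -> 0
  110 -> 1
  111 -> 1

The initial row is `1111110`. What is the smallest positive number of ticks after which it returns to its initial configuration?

1111110

1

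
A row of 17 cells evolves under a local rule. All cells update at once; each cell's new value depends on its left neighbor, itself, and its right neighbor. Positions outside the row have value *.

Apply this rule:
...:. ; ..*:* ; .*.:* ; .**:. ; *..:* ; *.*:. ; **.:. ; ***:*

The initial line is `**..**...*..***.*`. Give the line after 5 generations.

generation 1: *.**..*.****.*...
generation 2: ....***..**..**.*
generation 3: *..*.*.**..**....
generation 4: .***.*...**..*..*
generation 5: ..*..**.*..*****.

..*..**.*..*****.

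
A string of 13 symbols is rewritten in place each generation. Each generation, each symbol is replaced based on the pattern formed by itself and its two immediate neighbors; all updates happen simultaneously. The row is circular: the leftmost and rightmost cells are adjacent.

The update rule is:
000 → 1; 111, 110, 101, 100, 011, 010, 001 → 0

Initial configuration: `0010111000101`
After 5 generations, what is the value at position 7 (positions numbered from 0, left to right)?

generation 1: 0000000010000
generation 2: 1111111000111
generation 3: 0000000010000  (repeats generation 1; period 2)
generation 5: 0000000010000
position 7 holds 0

0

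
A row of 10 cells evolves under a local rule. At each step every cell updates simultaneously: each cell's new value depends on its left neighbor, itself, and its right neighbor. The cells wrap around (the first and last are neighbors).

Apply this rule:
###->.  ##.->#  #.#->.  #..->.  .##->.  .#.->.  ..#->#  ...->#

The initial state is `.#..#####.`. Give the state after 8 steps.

#..#....#.
..#..###..
##..#..#.#
.#.#..#...
#....#..##
#.###..#..
....#.#..#
.###....#.

.###....#.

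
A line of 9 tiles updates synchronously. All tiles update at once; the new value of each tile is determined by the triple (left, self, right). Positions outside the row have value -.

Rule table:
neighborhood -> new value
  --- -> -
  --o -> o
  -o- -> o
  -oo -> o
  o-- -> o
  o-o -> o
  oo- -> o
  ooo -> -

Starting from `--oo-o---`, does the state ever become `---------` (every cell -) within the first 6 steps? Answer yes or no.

no

-oooooo--
oo----oo-
ooo--oooo
o-oooo--o
ooo--oooo  (repeats step 3; period 2)
step 6: o-oooo--o
step 6 is o-oooo--o, still not uniform -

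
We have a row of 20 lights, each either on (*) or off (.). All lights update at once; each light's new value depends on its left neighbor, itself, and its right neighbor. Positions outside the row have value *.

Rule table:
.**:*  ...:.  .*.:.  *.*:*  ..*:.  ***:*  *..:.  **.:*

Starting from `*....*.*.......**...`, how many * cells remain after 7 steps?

step 1: *.....*........**...
step 2: *..............**...
step 3: *..............**...  (fixed point — unchanged through step 7)
count of *: 3

3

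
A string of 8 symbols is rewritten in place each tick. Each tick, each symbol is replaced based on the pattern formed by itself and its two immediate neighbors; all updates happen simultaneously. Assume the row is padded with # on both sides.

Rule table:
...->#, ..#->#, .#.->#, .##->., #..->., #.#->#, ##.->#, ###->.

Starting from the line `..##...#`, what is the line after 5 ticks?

#..####.

.#.#.##.
#####.##
....##..
.###.#.#
#..####.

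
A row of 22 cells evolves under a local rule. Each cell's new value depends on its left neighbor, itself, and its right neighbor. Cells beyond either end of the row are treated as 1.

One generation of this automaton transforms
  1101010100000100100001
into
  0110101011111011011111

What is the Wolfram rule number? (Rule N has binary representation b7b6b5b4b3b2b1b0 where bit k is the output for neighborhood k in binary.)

position 0: 111 → 0  (bit 7 = 0)
position 1: 110 → 1  (bit 6 = 1)
position 2: 101 → 1  (bit 5 = 1)
position 8: 100 → 1  (bit 4 = 1)
position 21: 011 → 1  (bit 3 = 1)
position 3: 010 → 0  (bit 2 = 0)
position 12: 001 → 1  (bit 1 = 1)
position 9: 000 → 1  (bit 0 = 1)
bits b7..b0 = 01111011 = 123

123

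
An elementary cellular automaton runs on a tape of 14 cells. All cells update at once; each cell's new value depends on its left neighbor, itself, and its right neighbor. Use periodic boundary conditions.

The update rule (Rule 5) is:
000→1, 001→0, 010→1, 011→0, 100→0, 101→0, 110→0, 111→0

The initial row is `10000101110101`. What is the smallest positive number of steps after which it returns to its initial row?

00110100000100
10000101110101

2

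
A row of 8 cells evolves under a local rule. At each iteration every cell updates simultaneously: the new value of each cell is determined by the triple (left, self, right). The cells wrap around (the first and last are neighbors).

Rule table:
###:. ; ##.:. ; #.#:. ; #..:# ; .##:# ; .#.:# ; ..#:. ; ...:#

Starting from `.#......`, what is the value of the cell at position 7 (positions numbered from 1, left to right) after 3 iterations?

.#######
.#......  (repeats iteration 0; period 2)
iteration 3: .#######
position 7 holds #

#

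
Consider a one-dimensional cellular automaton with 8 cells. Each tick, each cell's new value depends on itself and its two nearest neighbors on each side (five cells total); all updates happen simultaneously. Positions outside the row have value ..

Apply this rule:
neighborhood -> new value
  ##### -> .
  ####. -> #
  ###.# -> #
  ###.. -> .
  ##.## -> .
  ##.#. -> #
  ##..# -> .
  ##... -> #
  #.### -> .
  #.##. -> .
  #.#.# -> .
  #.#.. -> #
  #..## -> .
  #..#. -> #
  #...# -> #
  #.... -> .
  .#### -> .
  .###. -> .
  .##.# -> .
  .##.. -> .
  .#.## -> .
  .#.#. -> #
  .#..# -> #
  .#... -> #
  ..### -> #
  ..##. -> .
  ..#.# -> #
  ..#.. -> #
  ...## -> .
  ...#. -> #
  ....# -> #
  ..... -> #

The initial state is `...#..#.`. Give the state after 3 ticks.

##.#####

tick 1: ########
tick 2: #.....#.
tick 3: ##.#####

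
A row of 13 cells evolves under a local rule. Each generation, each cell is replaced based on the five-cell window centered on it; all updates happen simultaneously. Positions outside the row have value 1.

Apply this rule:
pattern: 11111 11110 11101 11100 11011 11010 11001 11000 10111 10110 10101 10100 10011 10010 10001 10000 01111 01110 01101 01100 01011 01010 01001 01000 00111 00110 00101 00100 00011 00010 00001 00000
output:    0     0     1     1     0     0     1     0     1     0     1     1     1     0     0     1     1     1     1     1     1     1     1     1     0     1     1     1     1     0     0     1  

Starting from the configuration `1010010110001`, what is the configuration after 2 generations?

1001001011011

generation 1: 1011011010010
generation 2: 1001001011011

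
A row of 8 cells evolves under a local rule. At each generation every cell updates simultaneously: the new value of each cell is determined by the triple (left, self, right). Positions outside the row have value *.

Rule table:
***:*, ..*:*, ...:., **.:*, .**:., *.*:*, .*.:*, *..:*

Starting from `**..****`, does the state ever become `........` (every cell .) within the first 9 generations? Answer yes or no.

no

****.***
*****.**
******.*
*******.
********
********  (fixed point — unchanged through generation 9)
generation 9 is ********, still not uniform .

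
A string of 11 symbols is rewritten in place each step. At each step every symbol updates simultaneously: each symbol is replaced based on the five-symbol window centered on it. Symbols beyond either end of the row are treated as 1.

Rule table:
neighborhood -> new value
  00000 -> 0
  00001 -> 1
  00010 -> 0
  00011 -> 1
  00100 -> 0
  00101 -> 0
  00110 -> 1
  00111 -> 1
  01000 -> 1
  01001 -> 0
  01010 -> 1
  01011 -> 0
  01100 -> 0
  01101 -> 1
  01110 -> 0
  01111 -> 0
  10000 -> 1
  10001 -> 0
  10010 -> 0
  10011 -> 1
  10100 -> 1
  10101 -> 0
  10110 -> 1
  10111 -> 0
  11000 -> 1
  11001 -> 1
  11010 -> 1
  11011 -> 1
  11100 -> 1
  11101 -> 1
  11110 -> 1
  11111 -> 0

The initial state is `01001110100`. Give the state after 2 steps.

step 1: 11011011101
step 2: 11111100110

11111100110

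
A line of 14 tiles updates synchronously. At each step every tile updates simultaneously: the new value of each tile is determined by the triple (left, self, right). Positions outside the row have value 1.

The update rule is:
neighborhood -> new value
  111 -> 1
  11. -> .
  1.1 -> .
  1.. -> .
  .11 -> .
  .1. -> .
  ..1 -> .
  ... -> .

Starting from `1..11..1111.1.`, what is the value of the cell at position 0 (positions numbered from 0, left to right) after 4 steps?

.

........11....
..............
..............  (fixed point — unchanged through step 4)
position 0 holds .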